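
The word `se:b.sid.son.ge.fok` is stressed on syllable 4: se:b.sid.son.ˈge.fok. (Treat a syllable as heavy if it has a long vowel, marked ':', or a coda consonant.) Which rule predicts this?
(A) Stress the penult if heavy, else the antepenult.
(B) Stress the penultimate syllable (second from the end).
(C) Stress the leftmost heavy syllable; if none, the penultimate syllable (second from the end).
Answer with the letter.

Rule A → syllable 3 (observed: 4).
Rule B → syllable 4 ✓.
Rule C → syllable 1 (observed: 4).

B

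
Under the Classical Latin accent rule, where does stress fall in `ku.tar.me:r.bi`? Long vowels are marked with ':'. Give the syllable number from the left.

3

Classical Latin: stress the penult if heavy (long vowel or closed), else the antepenult.
Weights: 2 tar H, 3 me:r H, 4 bi L.
The penult (syllable 3, me:r) is heavy, so it takes stress.
Stress on syllable 3: ku.tar.ˈme:r.bi.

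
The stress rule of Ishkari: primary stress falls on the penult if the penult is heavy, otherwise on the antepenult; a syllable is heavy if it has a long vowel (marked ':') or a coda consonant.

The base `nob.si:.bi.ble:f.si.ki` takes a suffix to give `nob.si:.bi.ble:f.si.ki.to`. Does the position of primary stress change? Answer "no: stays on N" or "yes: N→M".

Base `nob.si:.bi.ble:f.si.ki` (6 syllables):
  Weights: 4 ble:f H, 5 si L, 6 ki L.
  The penult (syllable 5, si) is light, so stress falls on the antepenult (syllable 4, ble:f).
  → primary stress on syllable 4.
Suffixed `nob.si:.bi.ble:f.si.ki.to` (7 syllables):
  Weights: 5 si L, 6 ki L, 7 to L.
  The penult (syllable 6, ki) is light, so stress falls on the antepenult (syllable 5, si).
  → primary stress on syllable 5.

yes: 4→5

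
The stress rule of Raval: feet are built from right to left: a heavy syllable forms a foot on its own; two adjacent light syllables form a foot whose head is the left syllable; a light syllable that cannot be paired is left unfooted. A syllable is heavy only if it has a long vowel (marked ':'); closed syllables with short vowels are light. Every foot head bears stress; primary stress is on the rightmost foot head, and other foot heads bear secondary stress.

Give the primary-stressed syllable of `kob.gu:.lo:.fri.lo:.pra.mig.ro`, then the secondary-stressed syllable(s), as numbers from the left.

primary 7, secondary 2, 3, 5

Weights: 1 kob L, 2 gu: H, 3 lo: H, 4 fri L, 5 lo: H, 6 pra L, 7 mig L, 8 ro L.
Parse right to left (heavy = foot alone; LL = one foot; stranded L unfooted): kob (ˈgu:) (ˈlo:) fri (ˈlo:) pra (ˈmig.ro).
Foot heads: 2, 3, 5, 7.
Primary stress on the rightmost head = syllable 7.
Secondary stress on 2, 3, 5: kob.ˌgu:.ˌlo:.fri.ˌlo:.pra.ˈmig.ro.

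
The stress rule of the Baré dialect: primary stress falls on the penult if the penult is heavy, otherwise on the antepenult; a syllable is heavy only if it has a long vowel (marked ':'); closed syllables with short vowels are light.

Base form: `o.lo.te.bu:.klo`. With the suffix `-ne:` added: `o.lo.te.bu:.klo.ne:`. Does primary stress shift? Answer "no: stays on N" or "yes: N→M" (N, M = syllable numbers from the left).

no: stays on 4

Base `o.lo.te.bu:.klo` (5 syllables):
  Weights: 3 te L, 4 bu: H, 5 klo L.
  The penult (syllable 4, bu:) is heavy, so it takes stress.
  → primary stress on syllable 4.
Suffixed `o.lo.te.bu:.klo.ne:` (6 syllables):
  Weights: 4 bu: H, 5 klo L, 6 ne: H.
  The penult (syllable 5, klo) is light, so stress falls on the antepenult (syllable 4, bu:).
  → primary stress on syllable 4.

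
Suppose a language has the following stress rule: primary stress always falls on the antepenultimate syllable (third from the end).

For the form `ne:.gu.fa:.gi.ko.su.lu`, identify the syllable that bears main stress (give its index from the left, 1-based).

5

The word has 7 syllables; the antepenultimate syllable (third from the end) is syllable 5 (ko).
Primary stress: syllable 5 → ne:.gu.fa:.gi.ˈko.su.lu.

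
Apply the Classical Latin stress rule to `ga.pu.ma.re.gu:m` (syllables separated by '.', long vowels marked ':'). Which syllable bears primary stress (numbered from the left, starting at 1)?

3

Classical Latin: stress the penult if heavy (long vowel or closed), else the antepenult.
Weights: 3 ma L, 4 re L, 5 gu:m H.
The penult (syllable 4, re) is light, so stress falls on the antepenult (syllable 3, ma).
Stress on syllable 3: ga.pu.ˈma.re.gu:m.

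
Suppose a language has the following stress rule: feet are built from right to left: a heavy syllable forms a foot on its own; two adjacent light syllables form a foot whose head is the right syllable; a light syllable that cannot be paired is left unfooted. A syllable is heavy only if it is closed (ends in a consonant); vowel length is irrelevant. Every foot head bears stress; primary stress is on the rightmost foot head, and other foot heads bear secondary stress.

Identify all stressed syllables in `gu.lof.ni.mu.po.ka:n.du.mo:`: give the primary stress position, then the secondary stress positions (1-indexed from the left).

Weights: 1 gu L, 2 lof H, 3 ni L, 4 mu L, 5 po L, 6 ka:n H, 7 du L, 8 mo: L.
Parse right to left (heavy = foot alone; LL = one foot; stranded L unfooted): gu (ˈlof) ni (mu.ˈpo) (ˈka:n) (du.ˈmo:).
Foot heads: 2, 5, 6, 8.
Primary stress on the rightmost head = syllable 8.
Secondary stress on 2, 5, 6: gu.ˌlof.ni.mu.ˌpo.ˌka:n.du.ˈmo:.

primary 8, secondary 2, 5, 6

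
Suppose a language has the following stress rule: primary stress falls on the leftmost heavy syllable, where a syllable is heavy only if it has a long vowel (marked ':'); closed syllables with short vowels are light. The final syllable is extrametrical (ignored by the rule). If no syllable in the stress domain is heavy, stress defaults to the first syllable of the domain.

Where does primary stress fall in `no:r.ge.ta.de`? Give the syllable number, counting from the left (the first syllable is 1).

The final syllable (4, de) is extrametrical; the stress domain is syllables 1–3.
Weights: 1 no:r H, 2 ge L, 3 ta L.
Heavy syllables in the domain: 1. The leftmost is syllable 1 (no:r).
Primary stress: syllable 1 → ˈno:r.ge.ta.de.

1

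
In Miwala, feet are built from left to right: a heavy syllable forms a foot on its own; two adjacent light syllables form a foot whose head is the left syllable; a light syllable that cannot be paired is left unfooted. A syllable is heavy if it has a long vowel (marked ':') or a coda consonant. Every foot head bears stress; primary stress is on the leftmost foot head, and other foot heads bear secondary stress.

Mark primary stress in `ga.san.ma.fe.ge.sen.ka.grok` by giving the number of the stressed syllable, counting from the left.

Weights: 1 ga L, 2 san H, 3 ma L, 4 fe L, 5 ge L, 6 sen H, 7 ka L, 8 grok H.
Parse left to right (heavy = foot alone; LL = one foot; stranded L unfooted): ga (ˈsan) (ˈma.fe) ge (ˈsen) ka (ˈgrok).
Foot heads: 2, 3, 6, 8.
Primary stress on the leftmost head = syllable 2.
Primary stress: syllable 2 → ga.ˈsan.ma.fe.ge.sen.ka.grok.

2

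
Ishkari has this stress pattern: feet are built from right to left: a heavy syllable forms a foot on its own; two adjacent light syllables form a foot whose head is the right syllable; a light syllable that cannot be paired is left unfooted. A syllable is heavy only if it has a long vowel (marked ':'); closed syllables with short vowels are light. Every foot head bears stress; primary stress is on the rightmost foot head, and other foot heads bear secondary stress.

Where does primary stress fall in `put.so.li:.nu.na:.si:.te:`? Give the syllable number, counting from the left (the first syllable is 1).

7

Weights: 1 put L, 2 so L, 3 li: H, 4 nu L, 5 na: H, 6 si: H, 7 te: H.
Parse right to left (heavy = foot alone; LL = one foot; stranded L unfooted): (put.ˈso) (ˈli:) nu (ˈna:) (ˈsi:) (ˈte:).
Foot heads: 2, 3, 5, 6, 7.
Primary stress on the rightmost head = syllable 7.
Primary stress: syllable 7 → put.so.li:.nu.na:.si:.ˈte:.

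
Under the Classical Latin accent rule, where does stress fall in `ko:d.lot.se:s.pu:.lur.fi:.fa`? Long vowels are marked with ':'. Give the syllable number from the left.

Classical Latin: stress the penult if heavy (long vowel or closed), else the antepenult.
Weights: 5 lur H, 6 fi: H, 7 fa L.
The penult (syllable 6, fi:) is heavy, so it takes stress.
Stress on syllable 6: ko:d.lot.se:s.pu:.lur.ˈfi:.fa.

6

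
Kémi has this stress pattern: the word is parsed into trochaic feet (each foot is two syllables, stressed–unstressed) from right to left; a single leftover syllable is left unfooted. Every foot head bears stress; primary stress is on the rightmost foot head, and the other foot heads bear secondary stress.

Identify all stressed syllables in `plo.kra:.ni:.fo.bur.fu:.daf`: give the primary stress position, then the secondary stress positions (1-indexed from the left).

Parse right to left into trochaic (ˈσσ) feet: plo (ˈkra:.ni:) (ˈfo.bur) (ˈfu:.daf). Syllable 1 is left unfooted.
Foot heads (stressed positions): 2, 4, 6.
End Rule Rightmost: primary stress on the rightmost head = syllable 6.
Secondary stress on 2, 4: plo.ˌkra:.ni:.ˌfo.bur.ˈfu:.daf.

primary 6, secondary 2, 4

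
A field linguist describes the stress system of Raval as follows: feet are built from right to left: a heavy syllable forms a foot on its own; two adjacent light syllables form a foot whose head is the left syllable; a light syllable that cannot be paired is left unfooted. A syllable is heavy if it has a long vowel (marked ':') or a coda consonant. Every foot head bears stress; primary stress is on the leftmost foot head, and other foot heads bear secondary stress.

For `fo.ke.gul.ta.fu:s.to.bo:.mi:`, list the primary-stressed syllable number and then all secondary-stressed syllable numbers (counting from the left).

Weights: 1 fo L, 2 ke L, 3 gul H, 4 ta L, 5 fu:s H, 6 to L, 7 bo: H, 8 mi: H.
Parse right to left (heavy = foot alone; LL = one foot; stranded L unfooted): (ˈfo.ke) (ˈgul) ta (ˈfu:s) to (ˈbo:) (ˈmi:).
Foot heads: 1, 3, 5, 7, 8.
Primary stress on the leftmost head = syllable 1.
Secondary stress on 3, 5, 7, 8: ˈfo.ke.ˌgul.ta.ˌfu:s.to.ˌbo:.ˌmi:.

primary 1, secondary 3, 5, 7, 8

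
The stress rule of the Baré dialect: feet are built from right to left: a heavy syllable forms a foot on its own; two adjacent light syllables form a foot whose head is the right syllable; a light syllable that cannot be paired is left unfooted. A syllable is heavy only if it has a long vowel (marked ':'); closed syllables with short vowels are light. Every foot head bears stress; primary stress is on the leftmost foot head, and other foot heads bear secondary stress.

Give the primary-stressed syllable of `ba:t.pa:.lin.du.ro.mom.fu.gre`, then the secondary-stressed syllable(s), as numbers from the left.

Weights: 1 ba:t H, 2 pa: H, 3 lin L, 4 du L, 5 ro L, 6 mom L, 7 fu L, 8 gre L.
Parse right to left (heavy = foot alone; LL = one foot; stranded L unfooted): (ˈba:t) (ˈpa:) (lin.ˈdu) (ro.ˈmom) (fu.ˈgre).
Foot heads: 1, 2, 4, 6, 8.
Primary stress on the leftmost head = syllable 1.
Secondary stress on 2, 4, 6, 8: ˈba:t.ˌpa:.lin.ˌdu.ro.ˌmom.fu.ˌgre.

primary 1, secondary 2, 4, 6, 8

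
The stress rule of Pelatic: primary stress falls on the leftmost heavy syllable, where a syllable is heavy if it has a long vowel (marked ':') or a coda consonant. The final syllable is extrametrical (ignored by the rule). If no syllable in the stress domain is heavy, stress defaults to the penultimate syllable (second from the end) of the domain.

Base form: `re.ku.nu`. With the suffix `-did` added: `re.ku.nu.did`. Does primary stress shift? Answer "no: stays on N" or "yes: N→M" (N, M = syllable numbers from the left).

yes: 1→2

Base `re.ku.nu` (3 syllables):
  The final syllable (3, nu) is extrametrical; the stress domain is syllables 1–2.
  Weights: 1 re L, 2 ku L.
  No heavy syllable in the domain; default to the penultimate syllable (second from the end) of the domain = syllable 1.
  → primary stress on syllable 1.
Suffixed `re.ku.nu.did` (4 syllables):
  The final syllable (4, did) is extrametrical; the stress domain is syllables 1–3.
  Weights: 1 re L, 2 ku L, 3 nu L.
  No heavy syllable in the domain; default to the penultimate syllable (second from the end) of the domain = syllable 2.
  → primary stress on syllable 2.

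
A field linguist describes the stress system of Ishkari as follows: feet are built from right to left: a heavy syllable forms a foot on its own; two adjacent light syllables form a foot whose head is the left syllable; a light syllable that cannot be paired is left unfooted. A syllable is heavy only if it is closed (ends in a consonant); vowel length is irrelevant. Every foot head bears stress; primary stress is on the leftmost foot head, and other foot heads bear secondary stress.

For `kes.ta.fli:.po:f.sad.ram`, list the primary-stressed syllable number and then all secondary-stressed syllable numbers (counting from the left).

primary 1, secondary 2, 4, 5, 6

Weights: 1 kes H, 2 ta L, 3 fli: L, 4 po:f H, 5 sad H, 6 ram H.
Parse right to left (heavy = foot alone; LL = one foot; stranded L unfooted): (ˈkes) (ˈta.fli:) (ˈpo:f) (ˈsad) (ˈram).
Foot heads: 1, 2, 4, 5, 6.
Primary stress on the leftmost head = syllable 1.
Secondary stress on 2, 4, 5, 6: ˈkes.ˌta.fli:.ˌpo:f.ˌsad.ˌram.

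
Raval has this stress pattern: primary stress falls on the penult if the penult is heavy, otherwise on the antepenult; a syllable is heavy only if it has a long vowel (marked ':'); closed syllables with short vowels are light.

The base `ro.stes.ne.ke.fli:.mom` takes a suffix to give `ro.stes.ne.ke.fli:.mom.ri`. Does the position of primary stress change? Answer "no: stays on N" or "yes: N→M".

Base `ro.stes.ne.ke.fli:.mom` (6 syllables):
  Weights: 4 ke L, 5 fli: H, 6 mom L.
  The penult (syllable 5, fli:) is heavy, so it takes stress.
  → primary stress on syllable 5.
Suffixed `ro.stes.ne.ke.fli:.mom.ri` (7 syllables):
  Weights: 5 fli: H, 6 mom L, 7 ri L.
  The penult (syllable 6, mom) is light, so stress falls on the antepenult (syllable 5, fli:).
  → primary stress on syllable 5.

no: stays on 5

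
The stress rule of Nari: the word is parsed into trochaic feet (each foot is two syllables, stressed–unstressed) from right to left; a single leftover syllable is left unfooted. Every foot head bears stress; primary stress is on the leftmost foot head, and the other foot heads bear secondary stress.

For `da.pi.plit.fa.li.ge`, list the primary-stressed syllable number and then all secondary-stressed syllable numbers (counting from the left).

primary 1, secondary 3, 5

Parse right to left into trochaic (ˈσσ) feet: (ˈda.pi) (ˈplit.fa) (ˈli.ge).
Foot heads (stressed positions): 1, 3, 5.
End Rule Leftmost: primary stress on the leftmost head = syllable 1.
Secondary stress on 3, 5: ˈda.pi.ˌplit.fa.ˌli.ge.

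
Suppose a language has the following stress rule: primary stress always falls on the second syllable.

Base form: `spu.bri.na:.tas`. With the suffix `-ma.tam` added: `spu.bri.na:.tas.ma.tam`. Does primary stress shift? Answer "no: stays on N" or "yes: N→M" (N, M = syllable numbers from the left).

Base `spu.bri.na:.tas` (4 syllables):
  The word has 4 syllables; the second syllable is syllable 2 (bri).
  → primary stress on syllable 2.
Suffixed `spu.bri.na:.tas.ma.tam` (6 syllables):
  The word has 6 syllables; the second syllable is syllable 2 (bri).
  → primary stress on syllable 2.

no: stays on 2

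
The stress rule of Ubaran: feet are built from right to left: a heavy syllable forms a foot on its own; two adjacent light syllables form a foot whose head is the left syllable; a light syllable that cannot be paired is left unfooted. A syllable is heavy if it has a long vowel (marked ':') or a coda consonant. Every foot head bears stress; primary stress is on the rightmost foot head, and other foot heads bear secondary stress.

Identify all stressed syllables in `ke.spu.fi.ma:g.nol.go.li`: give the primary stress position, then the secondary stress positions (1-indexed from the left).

Weights: 1 ke L, 2 spu L, 3 fi L, 4 ma:g H, 5 nol H, 6 go L, 7 li L.
Parse right to left (heavy = foot alone; LL = one foot; stranded L unfooted): ke (ˈspu.fi) (ˈma:g) (ˈnol) (ˈgo.li).
Foot heads: 2, 4, 5, 6.
Primary stress on the rightmost head = syllable 6.
Secondary stress on 2, 4, 5: ke.ˌspu.fi.ˌma:g.ˌnol.ˈgo.li.

primary 6, secondary 2, 4, 5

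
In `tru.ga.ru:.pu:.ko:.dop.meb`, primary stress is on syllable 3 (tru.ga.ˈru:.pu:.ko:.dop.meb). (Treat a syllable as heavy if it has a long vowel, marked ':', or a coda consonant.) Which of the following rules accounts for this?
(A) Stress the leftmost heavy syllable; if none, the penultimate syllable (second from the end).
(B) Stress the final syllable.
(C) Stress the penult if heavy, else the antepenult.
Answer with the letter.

A

Rule A → syllable 3 ✓.
Rule B → syllable 7 (observed: 3).
Rule C → syllable 6 (observed: 3).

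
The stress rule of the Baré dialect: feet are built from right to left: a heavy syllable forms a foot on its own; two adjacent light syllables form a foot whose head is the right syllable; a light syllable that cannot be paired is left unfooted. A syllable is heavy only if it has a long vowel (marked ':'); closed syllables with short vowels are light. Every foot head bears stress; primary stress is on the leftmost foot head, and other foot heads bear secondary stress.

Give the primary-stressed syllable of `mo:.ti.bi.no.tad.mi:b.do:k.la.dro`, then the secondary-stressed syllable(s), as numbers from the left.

Weights: 1 mo: H, 2 ti L, 3 bi L, 4 no L, 5 tad L, 6 mi:b H, 7 do:k H, 8 la L, 9 dro L.
Parse right to left (heavy = foot alone; LL = one foot; stranded L unfooted): (ˈmo:) (ti.ˈbi) (no.ˈtad) (ˈmi:b) (ˈdo:k) (la.ˈdro).
Foot heads: 1, 3, 5, 6, 7, 9.
Primary stress on the leftmost head = syllable 1.
Secondary stress on 3, 5, 6, 7, 9: ˈmo:.ti.ˌbi.no.ˌtad.ˌmi:b.ˌdo:k.la.ˌdro.

primary 1, secondary 3, 5, 6, 7, 9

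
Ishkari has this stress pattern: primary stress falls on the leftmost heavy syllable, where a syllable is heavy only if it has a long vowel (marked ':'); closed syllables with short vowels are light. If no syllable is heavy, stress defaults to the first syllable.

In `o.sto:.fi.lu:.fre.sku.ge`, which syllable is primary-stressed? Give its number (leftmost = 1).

Weights: 1 o L, 2 sto: H, 3 fi L, 4 lu: H, 5 fre L, 6 sku L, 7 ge L.
Heavy syllables in the domain: 2, 4. The leftmost is syllable 2 (sto:).
Primary stress: syllable 2 → o.ˈsto:.fi.lu:.fre.sku.ge.

2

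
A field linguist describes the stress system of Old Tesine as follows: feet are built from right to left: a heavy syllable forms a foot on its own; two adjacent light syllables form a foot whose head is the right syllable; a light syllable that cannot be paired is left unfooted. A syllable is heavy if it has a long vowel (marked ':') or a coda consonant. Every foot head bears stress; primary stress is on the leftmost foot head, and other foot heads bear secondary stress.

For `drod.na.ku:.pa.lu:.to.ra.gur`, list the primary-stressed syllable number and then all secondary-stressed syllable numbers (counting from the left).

Weights: 1 drod H, 2 na L, 3 ku: H, 4 pa L, 5 lu: H, 6 to L, 7 ra L, 8 gur H.
Parse right to left (heavy = foot alone; LL = one foot; stranded L unfooted): (ˈdrod) na (ˈku:) pa (ˈlu:) (to.ˈra) (ˈgur).
Foot heads: 1, 3, 5, 7, 8.
Primary stress on the leftmost head = syllable 1.
Secondary stress on 3, 5, 7, 8: ˈdrod.na.ˌku:.pa.ˌlu:.to.ˌra.ˌgur.

primary 1, secondary 3, 5, 7, 8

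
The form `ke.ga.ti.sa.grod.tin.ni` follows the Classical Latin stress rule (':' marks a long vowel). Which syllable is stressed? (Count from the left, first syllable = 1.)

Classical Latin: stress the penult if heavy (long vowel or closed), else the antepenult.
Weights: 5 grod H, 6 tin H, 7 ni L.
The penult (syllable 6, tin) is heavy, so it takes stress.
Stress on syllable 6: ke.ga.ti.sa.grod.ˈtin.ni.

6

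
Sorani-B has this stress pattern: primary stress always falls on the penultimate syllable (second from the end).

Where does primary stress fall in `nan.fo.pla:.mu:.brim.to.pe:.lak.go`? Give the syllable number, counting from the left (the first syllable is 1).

8

The word has 9 syllables; the penultimate syllable (second from the end) is syllable 8 (lak).
Primary stress: syllable 8 → nan.fo.pla:.mu:.brim.to.pe:.ˈlak.go.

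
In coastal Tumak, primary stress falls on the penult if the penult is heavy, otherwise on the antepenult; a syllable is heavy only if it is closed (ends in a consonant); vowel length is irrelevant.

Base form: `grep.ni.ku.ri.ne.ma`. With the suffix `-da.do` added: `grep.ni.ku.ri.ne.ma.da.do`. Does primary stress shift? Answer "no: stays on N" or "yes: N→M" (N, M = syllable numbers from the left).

Base `grep.ni.ku.ri.ne.ma` (6 syllables):
  Weights: 4 ri L, 5 ne L, 6 ma L.
  The penult (syllable 5, ne) is light, so stress falls on the antepenult (syllable 4, ri).
  → primary stress on syllable 4.
Suffixed `grep.ni.ku.ri.ne.ma.da.do` (8 syllables):
  Weights: 6 ma L, 7 da L, 8 do L.
  The penult (syllable 7, da) is light, so stress falls on the antepenult (syllable 6, ma).
  → primary stress on syllable 6.

yes: 4→6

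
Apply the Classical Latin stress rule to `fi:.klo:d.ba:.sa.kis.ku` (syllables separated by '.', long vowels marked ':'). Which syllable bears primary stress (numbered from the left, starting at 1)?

5

Classical Latin: stress the penult if heavy (long vowel or closed), else the antepenult.
Weights: 4 sa L, 5 kis H, 6 ku L.
The penult (syllable 5, kis) is heavy, so it takes stress.
Stress on syllable 5: fi:.klo:d.ba:.sa.ˈkis.ku.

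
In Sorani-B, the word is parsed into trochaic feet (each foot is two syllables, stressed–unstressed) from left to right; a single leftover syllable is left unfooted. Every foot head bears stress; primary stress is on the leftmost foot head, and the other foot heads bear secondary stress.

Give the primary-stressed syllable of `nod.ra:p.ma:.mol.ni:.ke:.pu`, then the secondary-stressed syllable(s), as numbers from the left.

Parse left to right into trochaic (ˈσσ) feet: (ˈnod.ra:p) (ˈma:.mol) (ˈni:.ke:) pu. Syllable 7 is left unfooted.
Foot heads (stressed positions): 1, 3, 5.
End Rule Leftmost: primary stress on the leftmost head = syllable 1.
Secondary stress on 3, 5: ˈnod.ra:p.ˌma:.mol.ˌni:.ke:.pu.

primary 1, secondary 3, 5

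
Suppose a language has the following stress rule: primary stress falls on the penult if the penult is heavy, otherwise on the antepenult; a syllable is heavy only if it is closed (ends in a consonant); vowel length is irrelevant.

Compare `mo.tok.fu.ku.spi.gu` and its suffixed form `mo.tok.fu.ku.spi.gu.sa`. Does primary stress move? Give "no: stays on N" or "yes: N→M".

Base `mo.tok.fu.ku.spi.gu` (6 syllables):
  Weights: 4 ku L, 5 spi L, 6 gu L.
  The penult (syllable 5, spi) is light, so stress falls on the antepenult (syllable 4, ku).
  → primary stress on syllable 4.
Suffixed `mo.tok.fu.ku.spi.gu.sa` (7 syllables):
  Weights: 5 spi L, 6 gu L, 7 sa L.
  The penult (syllable 6, gu) is light, so stress falls on the antepenult (syllable 5, spi).
  → primary stress on syllable 5.

yes: 4→5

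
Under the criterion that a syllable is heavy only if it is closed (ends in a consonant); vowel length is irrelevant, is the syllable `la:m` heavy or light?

heavy

`la:m`: long vowel, closed (coda /m/). Closed (coda /m/) → heavy.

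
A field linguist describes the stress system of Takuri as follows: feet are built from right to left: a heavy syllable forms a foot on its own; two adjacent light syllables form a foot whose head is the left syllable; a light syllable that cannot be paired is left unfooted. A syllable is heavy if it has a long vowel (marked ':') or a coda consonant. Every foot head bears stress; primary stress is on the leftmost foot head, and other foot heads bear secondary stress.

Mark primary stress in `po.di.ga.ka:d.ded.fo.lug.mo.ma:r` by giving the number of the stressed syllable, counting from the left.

Weights: 1 po L, 2 di L, 3 ga L, 4 ka:d H, 5 ded H, 6 fo L, 7 lug H, 8 mo L, 9 ma:r H.
Parse right to left (heavy = foot alone; LL = one foot; stranded L unfooted): po (ˈdi.ga) (ˈka:d) (ˈded) fo (ˈlug) mo (ˈma:r).
Foot heads: 2, 4, 5, 7, 9.
Primary stress on the leftmost head = syllable 2.
Primary stress: syllable 2 → po.ˈdi.ga.ka:d.ded.fo.lug.mo.ma:r.

2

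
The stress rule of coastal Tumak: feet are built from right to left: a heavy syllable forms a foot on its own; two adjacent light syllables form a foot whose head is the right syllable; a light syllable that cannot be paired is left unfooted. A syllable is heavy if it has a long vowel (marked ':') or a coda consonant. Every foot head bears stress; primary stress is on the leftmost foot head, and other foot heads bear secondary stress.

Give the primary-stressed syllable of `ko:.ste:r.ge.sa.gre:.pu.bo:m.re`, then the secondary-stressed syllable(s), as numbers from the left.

Weights: 1 ko: H, 2 ste:r H, 3 ge L, 4 sa L, 5 gre: H, 6 pu L, 7 bo:m H, 8 re L.
Parse right to left (heavy = foot alone; LL = one foot; stranded L unfooted): (ˈko:) (ˈste:r) (ge.ˈsa) (ˈgre:) pu (ˈbo:m) re.
Foot heads: 1, 2, 4, 5, 7.
Primary stress on the leftmost head = syllable 1.
Secondary stress on 2, 4, 5, 7: ˈko:.ˌste:r.ge.ˌsa.ˌgre:.pu.ˌbo:m.re.

primary 1, secondary 2, 4, 5, 7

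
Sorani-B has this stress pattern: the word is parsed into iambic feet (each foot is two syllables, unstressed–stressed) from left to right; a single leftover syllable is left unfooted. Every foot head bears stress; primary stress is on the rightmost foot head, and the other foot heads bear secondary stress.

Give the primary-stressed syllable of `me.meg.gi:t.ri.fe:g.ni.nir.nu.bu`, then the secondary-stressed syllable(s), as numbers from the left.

primary 8, secondary 2, 4, 6

Parse left to right into iambic (σˈσ) feet: (me.ˈmeg) (gi:t.ˈri) (fe:g.ˈni) (nir.ˈnu) bu. Syllable 9 is left unfooted.
Foot heads (stressed positions): 2, 4, 6, 8.
End Rule Rightmost: primary stress on the rightmost head = syllable 8.
Secondary stress on 2, 4, 6: me.ˌmeg.gi:t.ˌri.fe:g.ˌni.nir.ˈnu.bu.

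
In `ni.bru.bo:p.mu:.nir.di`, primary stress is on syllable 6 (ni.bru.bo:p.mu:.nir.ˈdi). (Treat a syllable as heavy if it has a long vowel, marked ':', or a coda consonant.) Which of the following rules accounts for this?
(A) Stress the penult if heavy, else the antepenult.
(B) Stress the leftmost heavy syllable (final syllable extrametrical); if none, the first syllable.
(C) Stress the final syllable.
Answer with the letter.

Rule A → syllable 5 (observed: 6).
Rule B → syllable 3 (observed: 6).
Rule C → syllable 6 ✓.

C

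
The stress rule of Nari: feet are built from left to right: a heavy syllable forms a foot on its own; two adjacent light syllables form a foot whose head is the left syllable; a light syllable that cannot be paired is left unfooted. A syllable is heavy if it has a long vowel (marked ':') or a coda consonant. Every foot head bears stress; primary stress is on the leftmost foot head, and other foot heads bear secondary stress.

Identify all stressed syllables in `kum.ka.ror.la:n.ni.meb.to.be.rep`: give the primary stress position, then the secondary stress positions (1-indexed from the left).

primary 1, secondary 3, 4, 6, 7, 9

Weights: 1 kum H, 2 ka L, 3 ror H, 4 la:n H, 5 ni L, 6 meb H, 7 to L, 8 be L, 9 rep H.
Parse left to right (heavy = foot alone; LL = one foot; stranded L unfooted): (ˈkum) ka (ˈror) (ˈla:n) ni (ˈmeb) (ˈto.be) (ˈrep).
Foot heads: 1, 3, 4, 6, 7, 9.
Primary stress on the leftmost head = syllable 1.
Secondary stress on 3, 4, 6, 7, 9: ˈkum.ka.ˌror.ˌla:n.ni.ˌmeb.ˌto.be.ˌrep.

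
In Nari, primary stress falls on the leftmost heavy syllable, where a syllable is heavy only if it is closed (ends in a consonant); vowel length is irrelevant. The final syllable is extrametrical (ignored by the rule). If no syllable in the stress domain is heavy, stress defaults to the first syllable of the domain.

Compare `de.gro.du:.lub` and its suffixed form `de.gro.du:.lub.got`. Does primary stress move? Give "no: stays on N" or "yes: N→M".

Base `de.gro.du:.lub` (4 syllables):
  The final syllable (4, lub) is extrametrical; the stress domain is syllables 1–3.
  Weights: 1 de L, 2 gro L, 3 du: L.
  No heavy syllable in the domain; default to the first syllable of the domain = syllable 1.
  → primary stress on syllable 1.
Suffixed `de.gro.du:.lub.got` (5 syllables):
  The final syllable (5, got) is extrametrical; the stress domain is syllables 1–4.
  Weights: 1 de L, 2 gro L, 3 du: L, 4 lub H.
  Heavy syllables in the domain: 4. The leftmost is syllable 4 (lub).
  → primary stress on syllable 4.

yes: 1→4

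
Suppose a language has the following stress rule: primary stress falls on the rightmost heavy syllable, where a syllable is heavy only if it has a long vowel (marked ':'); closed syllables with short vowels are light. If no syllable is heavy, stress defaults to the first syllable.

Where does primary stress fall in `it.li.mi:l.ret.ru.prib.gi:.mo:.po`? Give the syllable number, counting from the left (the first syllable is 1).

Weights: 1 it L, 2 li L, 3 mi:l H, 4 ret L, 5 ru L, 6 prib L, 7 gi: H, 8 mo: H, 9 po L.
Heavy syllables in the domain: 3, 7, 8. The rightmost is syllable 8 (mo:).
Primary stress: syllable 8 → it.li.mi:l.ret.ru.prib.gi:.ˈmo:.po.

8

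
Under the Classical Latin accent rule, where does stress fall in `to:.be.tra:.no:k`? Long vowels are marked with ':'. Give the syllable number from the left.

3

Classical Latin: stress the penult if heavy (long vowel or closed), else the antepenult.
Weights: 2 be L, 3 tra: H, 4 no:k H.
The penult (syllable 3, tra:) is heavy, so it takes stress.
Stress on syllable 3: to:.be.ˈtra:.no:k.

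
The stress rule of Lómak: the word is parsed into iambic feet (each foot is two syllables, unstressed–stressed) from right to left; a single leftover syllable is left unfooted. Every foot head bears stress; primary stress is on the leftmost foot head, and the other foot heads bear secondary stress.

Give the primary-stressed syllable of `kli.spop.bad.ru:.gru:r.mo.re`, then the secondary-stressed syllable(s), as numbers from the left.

Parse right to left into iambic (σˈσ) feet: kli (spop.ˈbad) (ru:.ˈgru:r) (mo.ˈre). Syllable 1 is left unfooted.
Foot heads (stressed positions): 3, 5, 7.
End Rule Leftmost: primary stress on the leftmost head = syllable 3.
Secondary stress on 5, 7: kli.spop.ˈbad.ru:.ˌgru:r.mo.ˌre.

primary 3, secondary 5, 7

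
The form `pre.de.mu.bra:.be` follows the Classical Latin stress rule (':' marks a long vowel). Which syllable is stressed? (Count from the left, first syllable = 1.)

Classical Latin: stress the penult if heavy (long vowel or closed), else the antepenult.
Weights: 3 mu L, 4 bra: H, 5 be L.
The penult (syllable 4, bra:) is heavy, so it takes stress.
Stress on syllable 4: pre.de.mu.ˈbra:.be.

4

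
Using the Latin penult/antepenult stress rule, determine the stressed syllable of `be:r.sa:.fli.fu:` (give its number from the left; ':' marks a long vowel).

Classical Latin: stress the penult if heavy (long vowel or closed), else the antepenult.
Weights: 2 sa: H, 3 fli L, 4 fu: H.
The penult (syllable 3, fli) is light, so stress falls on the antepenult (syllable 2, sa:).
Stress on syllable 2: be:r.ˈsa:.fli.fu:.

2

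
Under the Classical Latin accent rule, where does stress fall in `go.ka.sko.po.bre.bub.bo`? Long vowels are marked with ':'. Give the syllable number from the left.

Classical Latin: stress the penult if heavy (long vowel or closed), else the antepenult.
Weights: 5 bre L, 6 bub H, 7 bo L.
The penult (syllable 6, bub) is heavy, so it takes stress.
Stress on syllable 6: go.ka.sko.po.bre.ˈbub.bo.

6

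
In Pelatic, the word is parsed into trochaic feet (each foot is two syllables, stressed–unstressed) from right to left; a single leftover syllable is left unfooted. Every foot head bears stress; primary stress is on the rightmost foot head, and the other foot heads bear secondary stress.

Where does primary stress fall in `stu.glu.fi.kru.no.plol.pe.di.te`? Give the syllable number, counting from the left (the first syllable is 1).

8

Parse right to left into trochaic (ˈσσ) feet: stu (ˈglu.fi) (ˈkru.no) (ˈplol.pe) (ˈdi.te). Syllable 1 is left unfooted.
Foot heads (stressed positions): 2, 4, 6, 8.
End Rule Rightmost: primary stress on the rightmost head = syllable 8.
Primary stress: syllable 8 → stu.glu.fi.kru.no.plol.pe.ˈdi.te.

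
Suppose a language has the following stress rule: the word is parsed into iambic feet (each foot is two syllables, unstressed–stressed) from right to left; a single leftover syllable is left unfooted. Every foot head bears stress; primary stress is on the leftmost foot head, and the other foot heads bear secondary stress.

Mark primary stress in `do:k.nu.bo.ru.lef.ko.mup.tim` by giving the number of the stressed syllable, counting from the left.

Parse right to left into iambic (σˈσ) feet: (do:k.ˈnu) (bo.ˈru) (lef.ˈko) (mup.ˈtim).
Foot heads (stressed positions): 2, 4, 6, 8.
End Rule Leftmost: primary stress on the leftmost head = syllable 2.
Primary stress: syllable 2 → do:k.ˈnu.bo.ru.lef.ko.mup.tim.

2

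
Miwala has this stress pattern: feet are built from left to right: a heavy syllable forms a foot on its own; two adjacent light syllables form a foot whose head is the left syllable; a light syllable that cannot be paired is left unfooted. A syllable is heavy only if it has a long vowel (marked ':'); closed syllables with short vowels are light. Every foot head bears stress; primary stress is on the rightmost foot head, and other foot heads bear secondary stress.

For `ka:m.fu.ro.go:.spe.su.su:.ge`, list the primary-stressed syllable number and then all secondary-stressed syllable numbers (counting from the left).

Weights: 1 ka:m H, 2 fu L, 3 ro L, 4 go: H, 5 spe L, 6 su L, 7 su: H, 8 ge L.
Parse left to right (heavy = foot alone; LL = one foot; stranded L unfooted): (ˈka:m) (ˈfu.ro) (ˈgo:) (ˈspe.su) (ˈsu:) ge.
Foot heads: 1, 2, 4, 5, 7.
Primary stress on the rightmost head = syllable 7.
Secondary stress on 1, 2, 4, 5: ˌka:m.ˌfu.ro.ˌgo:.ˌspe.su.ˈsu:.ge.

primary 7, secondary 1, 2, 4, 5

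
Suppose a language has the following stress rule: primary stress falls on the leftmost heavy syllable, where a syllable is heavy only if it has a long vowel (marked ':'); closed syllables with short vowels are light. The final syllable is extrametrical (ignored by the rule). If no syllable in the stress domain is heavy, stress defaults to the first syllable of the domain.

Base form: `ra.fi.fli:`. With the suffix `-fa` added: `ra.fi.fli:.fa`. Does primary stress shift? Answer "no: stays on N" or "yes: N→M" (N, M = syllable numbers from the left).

Base `ra.fi.fli:` (3 syllables):
  The final syllable (3, fli:) is extrametrical; the stress domain is syllables 1–2.
  Weights: 1 ra L, 2 fi L.
  No heavy syllable in the domain; default to the first syllable of the domain = syllable 1.
  → primary stress on syllable 1.
Suffixed `ra.fi.fli:.fa` (4 syllables):
  The final syllable (4, fa) is extrametrical; the stress domain is syllables 1–3.
  Weights: 1 ra L, 2 fi L, 3 fli: H.
  Heavy syllables in the domain: 3. The leftmost is syllable 3 (fli:).
  → primary stress on syllable 3.

yes: 1→3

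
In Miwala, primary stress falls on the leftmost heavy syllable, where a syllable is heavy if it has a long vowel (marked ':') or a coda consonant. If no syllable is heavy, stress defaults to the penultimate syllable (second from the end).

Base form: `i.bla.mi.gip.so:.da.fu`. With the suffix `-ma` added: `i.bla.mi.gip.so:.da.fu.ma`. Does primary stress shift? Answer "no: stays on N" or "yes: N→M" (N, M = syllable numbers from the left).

Base `i.bla.mi.gip.so:.da.fu` (7 syllables):
  Weights: 1 i L, 2 bla L, 3 mi L, 4 gip H, 5 so: H, 6 da L, 7 fu L.
  Heavy syllables in the domain: 4, 5. The leftmost is syllable 4 (gip).
  → primary stress on syllable 4.
Suffixed `i.bla.mi.gip.so:.da.fu.ma` (8 syllables):
  Weights: 1 i L, 2 bla L, 3 mi L, 4 gip H, 5 so: H, 6 da L, 7 fu L, 8 ma L.
  Heavy syllables in the domain: 4, 5. The leftmost is syllable 4 (gip).
  → primary stress on syllable 4.

no: stays on 4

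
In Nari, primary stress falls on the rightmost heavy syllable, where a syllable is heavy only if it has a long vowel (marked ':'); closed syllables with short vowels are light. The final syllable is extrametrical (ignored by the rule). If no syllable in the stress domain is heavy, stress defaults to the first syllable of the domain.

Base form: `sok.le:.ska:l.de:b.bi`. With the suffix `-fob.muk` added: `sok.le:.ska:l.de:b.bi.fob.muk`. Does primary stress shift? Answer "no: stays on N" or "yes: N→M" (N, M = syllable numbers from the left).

Base `sok.le:.ska:l.de:b.bi` (5 syllables):
  The final syllable (5, bi) is extrametrical; the stress domain is syllables 1–4.
  Weights: 1 sok L, 2 le: H, 3 ska:l H, 4 de:b H.
  Heavy syllables in the domain: 2, 3, 4. The rightmost is syllable 4 (de:b).
  → primary stress on syllable 4.
Suffixed `sok.le:.ska:l.de:b.bi.fob.muk` (7 syllables):
  The final syllable (7, muk) is extrametrical; the stress domain is syllables 1–6.
  Weights: 1 sok L, 2 le: H, 3 ska:l H, 4 de:b H, 5 bi L, 6 fob L.
  Heavy syllables in the domain: 2, 3, 4. The rightmost is syllable 4 (de:b).
  → primary stress on syllable 4.

no: stays on 4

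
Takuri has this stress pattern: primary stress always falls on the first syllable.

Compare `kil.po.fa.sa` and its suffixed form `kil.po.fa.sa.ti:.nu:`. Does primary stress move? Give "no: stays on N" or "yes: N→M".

no: stays on 1

Base `kil.po.fa.sa` (4 syllables):
  The word has 4 syllables; the first syllable is syllable 1 (kil).
  → primary stress on syllable 1.
Suffixed `kil.po.fa.sa.ti:.nu:` (6 syllables):
  The word has 6 syllables; the first syllable is syllable 1 (kil).
  → primary stress on syllable 1.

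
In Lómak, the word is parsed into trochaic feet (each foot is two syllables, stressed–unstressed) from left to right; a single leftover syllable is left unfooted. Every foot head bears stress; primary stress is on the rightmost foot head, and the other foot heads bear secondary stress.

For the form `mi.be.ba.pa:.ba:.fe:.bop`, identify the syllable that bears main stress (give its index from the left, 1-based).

5

Parse left to right into trochaic (ˈσσ) feet: (ˈmi.be) (ˈba.pa:) (ˈba:.fe:) bop. Syllable 7 is left unfooted.
Foot heads (stressed positions): 1, 3, 5.
End Rule Rightmost: primary stress on the rightmost head = syllable 5.
Primary stress: syllable 5 → mi.be.ba.pa:.ˈba:.fe:.bop.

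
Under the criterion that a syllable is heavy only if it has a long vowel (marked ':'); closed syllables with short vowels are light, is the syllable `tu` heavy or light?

light

`tu`: short vowel, open (no coda). Short vowel → light.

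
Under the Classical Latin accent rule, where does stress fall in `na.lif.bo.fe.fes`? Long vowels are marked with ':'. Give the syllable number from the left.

Classical Latin: stress the penult if heavy (long vowel or closed), else the antepenult.
Weights: 3 bo L, 4 fe L, 5 fes H.
The penult (syllable 4, fe) is light, so stress falls on the antepenult (syllable 3, bo).
Stress on syllable 3: na.lif.ˈbo.fe.fes.

3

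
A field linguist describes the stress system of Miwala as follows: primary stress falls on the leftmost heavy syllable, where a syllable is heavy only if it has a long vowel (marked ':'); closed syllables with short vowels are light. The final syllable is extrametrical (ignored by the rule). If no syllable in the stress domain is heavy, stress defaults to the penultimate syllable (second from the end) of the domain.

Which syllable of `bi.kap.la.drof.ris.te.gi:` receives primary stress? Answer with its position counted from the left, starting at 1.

The final syllable (7, gi:) is extrametrical; the stress domain is syllables 1–6.
Weights: 1 bi L, 2 kap L, 3 la L, 4 drof L, 5 ris L, 6 te L.
No heavy syllable in the domain; default to the penultimate syllable (second from the end) of the domain = syllable 5.
Primary stress: syllable 5 → bi.kap.la.drof.ˈris.te.gi:.

5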